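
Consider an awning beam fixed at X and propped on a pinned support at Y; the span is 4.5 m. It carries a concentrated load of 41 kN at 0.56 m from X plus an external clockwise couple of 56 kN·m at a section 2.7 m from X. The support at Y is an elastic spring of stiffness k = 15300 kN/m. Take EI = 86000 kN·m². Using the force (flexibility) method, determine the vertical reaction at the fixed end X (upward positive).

R_X = 27 kN

Take the reaction at Y as the redundant and release it; the primary structure is a cantilever fixed at X.
Primary-structure tip deflection at Y by superposition:
  point load 41 at a = 0.56: Pa²(3L − a)/(6EI) = 27.73/EI
  clockwise couple 56 at a = 2.7: M₀a(2L − a)/(2EI) = 476.3/EI
  δ_0 = 504/EI
Tip deflection under a unit load at Y: L³/(3EI) = 30.38/EI.
With EI = 86000 kN·m²: δ_0 = 0.005861 m and δ_{YY} = 0.000353 m/kN.
Compatibility — the spring shortens by R_Y/k under the reaction it provides: δ_0 − R_Y·δ_{YY} = R_Y/k. With 1/k = 0.000065 m/kN, R_Y = δ_0 / (δ_{YY} + 1/k) = 0.005861 / (0.000353 + 0.000065) = 14 kN.
Vertical equilibrium: R_X = ΣP − R_Y = 41 − 14 = 27 kN.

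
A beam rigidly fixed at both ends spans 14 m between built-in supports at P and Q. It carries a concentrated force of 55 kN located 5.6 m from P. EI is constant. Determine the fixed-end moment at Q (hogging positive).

Release both end moments; the primary structure is a simply-supported span PQ with redundants M_P and M_Q.
End rotations of the released simple span under the applied load (×1/EI):
  at P: point load 55 at a = 5.6: Pab(L + b)/(6LEI) = 689.9/EI
  at Q: point load 55 at a = 5.6: Pab(L + a)/(6LEI) = 603.7/EI
  θ_P0 = 689.9/EI,  θ_Q0 = 603.7/EI
Flexibility coefficients: a unit moment at one end gives L/(3EI) there and L/(6EI) at the far end, so f₁₁ = f₂₂ = 4.667/EI and f₁₂ = f₂₁ = 2.333/EI.
Compatibility — zero rotation at each built-in end:
  4.667 M_P + 2.333 M_Q = 689.9
  2.333 M_P + 4.667 M_Q = 603.7
Solving the pair gives M_P = 110.9 kN·m and M_Q = 73.92 kN·m (hogging).

M_Q = 73.92 kN·m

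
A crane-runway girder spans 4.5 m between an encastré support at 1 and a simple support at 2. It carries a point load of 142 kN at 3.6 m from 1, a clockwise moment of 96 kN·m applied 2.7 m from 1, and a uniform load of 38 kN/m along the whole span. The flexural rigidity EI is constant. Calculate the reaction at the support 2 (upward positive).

Release the roller at 2. Primary structure: cantilever fixed at 1.
Primary-structure tip deflection at 2 by superposition:
  point load 142 at a = 3.6: Pa²(3L − a)/(6EI) = 3037/EI
  clockwise couple 96 at a = 2.7: M₀a(2L − a)/(2EI) = 816.5/EI
  UDL 38: wL⁴/(8EI) = 1948/EI
  δ_0 = 5801/EI
Tip deflection under a unit load at 2: L³/(3EI) = 30.38/EI.
The prop prevents deflection at 2: R_2 = δ_0/δ_{22} = 5801/30.38 = 191 kN.

R_2 = 191 kN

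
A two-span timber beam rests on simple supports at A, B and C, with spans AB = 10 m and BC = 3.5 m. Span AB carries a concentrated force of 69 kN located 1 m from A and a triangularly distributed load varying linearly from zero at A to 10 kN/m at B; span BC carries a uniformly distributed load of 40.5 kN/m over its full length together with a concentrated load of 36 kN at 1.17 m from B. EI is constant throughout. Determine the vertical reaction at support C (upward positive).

R_C = 55.25 kN

Take M_B as the redundant. Released structure: two simple spans AB and BC with a hinge at B.
End slopes at the hinge B, treating each span as simply supported:
  span AB: point load 69 at a = 1: Pab(L + a)/(6LEI) = 113.8/EI
  span AB: triangular load, peak 10: w₀L³/(45EI) = 222.2/EI
  span BC: UDL 40.5: wL³/(24EI) = 72.35/EI
  span BC: point load 36 at a = 1.17: Pab(L + b)/(6LEI) = 27.25/EI
  relative rotation θ_0 = (336.1 + 99.6)/EI = 435.7/EI
A unit hogging moment at B produces rotation L₁/(3EI) + L₂/(3EI) = 4.5/EI.
Compatibility: M_B·(L₁+L₂)/(3EI) = θ_0, giving M_B = 96.82 kN·m (hogging).
Span BC, ΣM about C: R_B^{BC}·3.5 = 331.9 + 96.82, so R_B^{BC} = 122.5 kN and R_C = 177.8 − 122.5 = 55.25 kN.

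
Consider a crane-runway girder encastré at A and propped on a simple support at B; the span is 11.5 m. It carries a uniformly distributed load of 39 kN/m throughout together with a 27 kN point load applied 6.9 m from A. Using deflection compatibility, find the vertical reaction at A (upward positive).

R_A = 295.6 kN

Choose R_B as the redundant. The primary structure is the cantilever fixed at A.
Free-end deflection of the primary structure under the applied loading (downward +):
  UDL 39: wL⁴/(8EI) = 85264/EI
  point load 27 at a = 6.9: Pa²(3L − a)/(6EI) = 5913/EI
  δ_0 = 91177/EI
Flexibility coefficient — unit upward force at B: δ_{BB} = L³/(3EI) = 507/EI.
The prop prevents deflection at B: R_B = δ_0/δ_{BB} = 91177/507 = 179.9 kN.
Vertical equilibrium: R_A = ΣP − R_B = 475.5 − 179.9 = 295.6 kN.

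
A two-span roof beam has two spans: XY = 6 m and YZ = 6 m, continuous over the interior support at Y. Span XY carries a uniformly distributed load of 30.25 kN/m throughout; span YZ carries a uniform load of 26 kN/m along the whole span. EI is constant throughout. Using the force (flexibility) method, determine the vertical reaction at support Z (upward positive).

R_Z = 56.91 kN

Take M_Y as the redundant. Released structure: two simple spans XY and YZ with a hinge at Y.
Rotations at Y on the released spans (each span's end-slope, ×1/EI):
  span XY: UDL 30.25: wL³/(24EI) = 272.2/EI
  span YZ: UDL 26: wL³/(24EI) = 234/EI
  relative rotation θ_0 = (272.2 + 234)/EI = 506.2/EI
A unit hogging moment at Y produces rotation L₁/(3EI) + L₂/(3EI) = 4/EI.
Compatibility: M_Y·(L₁+L₂)/(3EI) = θ_0, giving M_Y = 126.6 kN·m (hogging).
Span YZ, ΣM about Z: R_Y^{YZ}·6 = 468 + 126.6, so R_Y^{YZ} = 99.09 kN and R_Z = 156 − 99.09 = 56.91 kN.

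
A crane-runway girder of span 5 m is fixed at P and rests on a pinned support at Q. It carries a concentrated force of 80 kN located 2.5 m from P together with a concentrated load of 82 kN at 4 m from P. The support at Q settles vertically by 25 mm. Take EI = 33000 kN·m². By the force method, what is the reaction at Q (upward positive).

Remove the prop at Q; the released (primary) structure is a cantilever built in at P.
Deflection at Q on the released cantilever, summing each load's contribution:
  point load 80 at a = 2.5: Pa²(3L − a)/(6EI) = 1042/EI
  point load 82 at a = 4: Pa²(3L − a)/(6EI) = 2405/EI
  δ_0 = 3447/EI
Flexibility coefficient — unit upward force at Q: δ_{QQ} = L³/(3EI) = 41.67/EI.
With EI = 33000 kN·m²: δ_0 = 0.10445 m and δ_{QQ} = 0.001263 m/kN.
Compatibility — the beam at Q must follow the support down by 0.025 m: δ_0 − R_Q·δ_{QQ} = 0.025, so R_Q = (0.10445 − 0.025)/0.001263 = 62.93 kN.

R_Q = 62.93 kN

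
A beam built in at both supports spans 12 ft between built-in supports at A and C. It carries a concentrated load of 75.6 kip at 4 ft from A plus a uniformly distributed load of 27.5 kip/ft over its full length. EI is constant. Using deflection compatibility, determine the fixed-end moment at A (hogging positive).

M_A = 464.4 kip·ft

Release both end moments; the primary structure is a simply-supported span AC with redundants M_A and M_C.
Simple-span end rotations at A and C under the given loads:
  at A: point load 75.6 at a = 4: Pab(L + b)/(6LEI) = 672/EI
  at C: point load 75.6 at a = 4: Pab(L + a)/(6LEI) = 537.6/EI
  at A: UDL 27.5: wL³/(24EI) = 1980/EI
  at C: UDL 27.5: wL³/(24EI) = 1980/EI
  θ_A0 = 2652/EI,  θ_C0 = 2518/EI
Flexibility coefficients: a unit moment at one end gives L/(3EI) there and L/(6EI) at the far end, so f₁₁ = f₂₂ = 4/EI and f₁₂ = f₂₁ = 2/EI.
Compatibility — zero rotation at each built-in end:
  4 M_A + 2 M_C = 2652
  2 M_A + 4 M_C = 2518
Solving the pair gives M_A = 464.4 kip·ft and M_C = 397.2 kip·ft (hogging).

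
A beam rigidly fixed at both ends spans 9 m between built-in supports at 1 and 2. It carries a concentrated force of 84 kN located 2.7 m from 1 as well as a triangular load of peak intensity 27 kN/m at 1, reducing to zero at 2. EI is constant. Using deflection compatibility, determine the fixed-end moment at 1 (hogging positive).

M_1 = 220.5 kN·m

Release both end moments; the primary structure is a simply-supported span 12 with redundants M_1 and M_2.
On the primary (simply-supported) span, the end slopes from the loading are:
  at 1: point load 84 at a = 2.7: Pab(L + b)/(6LEI) = 404.8/EI
  at 2: point load 84 at a = 2.7: Pab(L + a)/(6LEI) = 309.6/EI
  at 1: triangular load, peak 27: w₀L³/(45EI) = 437.4/EI
  at 2: triangular load, peak 27: 7w₀L³/(360EI) = 382.7/EI
  θ_10 = 842.2/EI,  θ_20 = 692.3/EI
Flexibility coefficients: a unit moment at one end gives L/(3EI) there and L/(6EI) at the far end, so f₁₁ = f₂₂ = 3/EI and f₁₂ = f₂₁ = 1.5/EI.
Compatibility — zero rotation at each built-in end:
  3 M_1 + 1.5 M_2 = 842.2
  1.5 M_1 + 3 M_2 = 692.3
Solving the pair gives M_1 = 220.5 kN·m and M_2 = 120.5 kN·m (hogging).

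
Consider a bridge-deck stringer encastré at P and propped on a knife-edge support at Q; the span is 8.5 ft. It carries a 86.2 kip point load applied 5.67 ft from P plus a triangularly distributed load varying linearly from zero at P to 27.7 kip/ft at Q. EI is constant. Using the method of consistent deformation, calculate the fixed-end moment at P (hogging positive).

M_P = 225.2 kip·ft

Choose R_Q as the redundant. The primary structure is the cantilever fixed at P.
Free-end deflection of the primary structure under the applied loading (downward +):
  point load 86.2 at a = 5.67: Pa²(3L − a)/(6EI) = 9159/EI
  triangular load, peak 27.7 at the free end: 11w₀L⁴/(120EI) = 13255/EI
  δ_0 = 22414/EI
Flexibility coefficient — unit upward force at Q: δ_{QQ} = L³/(3EI) = 204.7/EI.
Compatibility at Q: δ_0 − R_Q·δ_{QQ} = 0, so R_Q = 22414/204.7 = 109.5 kip.
Moment equilibrium about P: M_P = Σ(load moments about P) − R_Q·L = 1156 − 109.5×8.5 = 225.2 kip·ft.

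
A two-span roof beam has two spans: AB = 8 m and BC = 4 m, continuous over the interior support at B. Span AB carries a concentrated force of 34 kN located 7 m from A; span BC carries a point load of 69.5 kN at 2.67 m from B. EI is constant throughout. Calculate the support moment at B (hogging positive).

Insert a hinge at B; M_B is the redundant, and each span becomes simply supported.
End slopes at the hinge B, treating each span as simply supported:
  span AB: point load 34 at a = 7: Pab(L + a)/(6LEI) = 74.38/EI
  span BC: point load 69.5 at a = 2.67: Pab(L + b)/(6LEI) = 54.81/EI
  relative rotation θ_0 = (74.38 + 54.81)/EI = 129.2/EI
A unit hogging moment at B produces rotation L₁/(3EI) + L₂/(3EI) = 4/EI.
Slope continuity at B: θ_0 = M_B·4/EI, so M_B = 129.2/4 = 32.3 kN·m (hogging).

M_B = 32.3 kN·m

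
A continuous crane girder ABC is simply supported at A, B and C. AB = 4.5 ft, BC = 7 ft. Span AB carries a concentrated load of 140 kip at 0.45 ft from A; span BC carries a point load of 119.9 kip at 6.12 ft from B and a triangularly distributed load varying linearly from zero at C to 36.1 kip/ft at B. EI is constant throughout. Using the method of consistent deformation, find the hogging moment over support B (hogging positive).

Release continuity at B by inserting a hinge; the redundant is the internal moment M_B. The primary structure is two simply-supported spans AB and BC.
Rotations at B on the released spans (each span's end-slope, ×1/EI):
  span AB: point load 140 at a = 0.45: Pab(L + a)/(6LEI) = 46.78/EI
  span BC: point load 119.9 at a = 6.12: Pab(L + b)/(6LEI) = 121.2/EI
  span BC: triangular load, peak 36.1: w₀L³/(45EI) = 275.2/EI
  relative rotation θ_0 = (46.78 + 396.3)/EI = 443.1/EI
A unit hogging moment at B produces rotation L₁/(3EI) + L₂/(3EI) = 3.833/EI.
Slope continuity at B: θ_0 = M_B·3.833/EI, so M_B = 443.1/3.833 = 115.6 kip·ft (hogging).

M_B = 115.6 kip·ft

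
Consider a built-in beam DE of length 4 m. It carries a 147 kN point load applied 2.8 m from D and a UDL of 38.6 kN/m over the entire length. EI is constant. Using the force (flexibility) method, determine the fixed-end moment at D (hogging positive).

M_D = 88.51 kN·m

Take the two fixed-end moments M_D, M_E as redundants; the released structure is the simple span DE.
End rotations of the released simple span under the applied load (×1/EI):
  at D: point load 147 at a = 2.8: Pab(L + b)/(6LEI) = 107/EI
  at E: point load 147 at a = 2.8: Pab(L + a)/(6LEI) = 139.9/EI
  at D: UDL 38.6: wL³/(24EI) = 102.9/EI
  at E: UDL 38.6: wL³/(24EI) = 102.9/EI
  θ_D0 = 209.9/EI,  θ_E0 = 242.9/EI
Flexibility coefficients: a unit moment at one end gives L/(3EI) there and L/(6EI) at the far end, so f₁₁ = f₂₂ = 1.333/EI and f₁₂ = f₂₁ = 0.6667/EI.
Compatibility — zero rotation at each built-in end:
  1.333 M_D + 0.6667 M_E = 209.9
  0.6667 M_D + 1.333 M_E = 242.9
Solving the pair gives M_D = 88.51 kN·m and M_E = 137.9 kN·m (hogging).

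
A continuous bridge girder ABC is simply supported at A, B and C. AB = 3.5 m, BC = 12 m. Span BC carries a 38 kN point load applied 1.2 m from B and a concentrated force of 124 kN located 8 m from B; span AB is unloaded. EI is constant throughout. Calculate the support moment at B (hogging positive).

M_B = 200.9 kN·m

Take M_B as the redundant. Released structure: two simple spans AB and BC with a hinge at B.
Rotations at B on the released spans (each span's end-slope, ×1/EI):
  span BC: point load 38 at a = 1.2: Pab(L + b)/(6LEI) = 156/EI
  span BC: point load 124 at a = 8: Pab(L + b)/(6LEI) = 881.8/EI
  relative rotation θ_0 = (0 + 1038)/EI = 1038/EI
A unit hogging moment at B produces rotation L₁/(3EI) + L₂/(3EI) = 5.167/EI.
Compatibility: M_B·(L₁+L₂)/(3EI) = θ_0, giving M_B = 200.9 kN·m (hogging).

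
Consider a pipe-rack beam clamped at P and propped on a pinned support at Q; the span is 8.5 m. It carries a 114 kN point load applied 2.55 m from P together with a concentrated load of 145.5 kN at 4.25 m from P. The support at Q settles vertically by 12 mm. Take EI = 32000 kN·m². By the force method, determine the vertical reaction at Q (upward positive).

R_Q = 57.44 kN

Choose R_Q as the redundant. The primary structure is the cantilever fixed at P.
Primary-structure tip deflection at Q by superposition:
  point load 114 at a = 2.55: Pa²(3L − a)/(6EI) = 2835/EI
  point load 145.5 at a = 4.25: Pa²(3L − a)/(6EI) = 9308/EI
  δ_0 = 12143/EI
Flexibility coefficient — unit upward force at Q: δ_{QQ} = L³/(3EI) = 204.7/EI.
With EI = 32000 kN·m²: δ_0 = 0.37948 m and δ_{QQ} = 0.006397 m/kN.
Compatibility — the beam at Q must follow the support down by 0.012 m: δ_0 − R_Q·δ_{QQ} = 0.012, so R_Q = (0.37948 − 0.012)/0.006397 = 57.44 kN.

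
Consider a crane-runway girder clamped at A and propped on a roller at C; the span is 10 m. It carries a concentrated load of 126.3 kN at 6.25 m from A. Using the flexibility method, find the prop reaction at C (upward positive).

Choose R_C as the redundant. The primary structure is the cantilever fixed at A.
Free-end deflection of the primary structure under the applied loading (downward +):
  point load 126.3 at a = 6.25: Pa²(3L − a)/(6EI) = 19529/EI
Tip deflection under a unit load at C: L³/(3EI) = 333.3/EI.
Compatibility at C: δ_0 − R_C·δ_{CC} = 0, so R_C = 19529/333.3 = 58.59 kN.

R_C = 58.59 kN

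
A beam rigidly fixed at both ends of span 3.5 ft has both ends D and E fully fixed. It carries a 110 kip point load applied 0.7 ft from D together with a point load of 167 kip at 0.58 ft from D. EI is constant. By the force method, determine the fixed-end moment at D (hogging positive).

M_D = 116.7 kip·ft

Release both end moments; the primary structure is a simply-supported span DE with redundants M_D and M_E.
Simple-span end rotations at D and E under the given loads:
  at D: point load 110 at a = 0.7: Pab(L + b)/(6LEI) = 64.68/EI
  at E: point load 110 at a = 0.7: Pab(L + a)/(6LEI) = 43.12/EI
  at D: point load 167 at a = 0.58: Pab(L + b)/(6LEI) = 86.47/EI
  at E: point load 167 at a = 0.58: Pab(L + a)/(6LEI) = 54.95/EI
  θ_D0 = 151.1/EI,  θ_E0 = 98.07/EI
Flexibility coefficients: a unit moment at one end gives L/(3EI) there and L/(6EI) at the far end, so f₁₁ = f₂₂ = 1.167/EI and f₁₂ = f₂₁ = 0.5833/EI.
Compatibility — zero rotation at each built-in end:
  1.167 M_D + 0.5833 M_E = 151.1
  0.5833 M_D + 1.167 M_E = 98.07
Solving the pair gives M_D = 116.7 kip·ft and M_E = 25.71 kip·ft (hogging).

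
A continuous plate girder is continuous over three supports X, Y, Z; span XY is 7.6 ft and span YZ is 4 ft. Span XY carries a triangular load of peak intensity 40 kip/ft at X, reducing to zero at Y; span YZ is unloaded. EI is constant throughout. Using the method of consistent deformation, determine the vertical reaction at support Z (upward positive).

R_Z = -22.07 kip

Release continuity at Y by inserting a hinge; the redundant is the internal moment M_Y. The primary structure is two simply-supported spans XY and YZ.
Rotations at Y on the released spans (each span's end-slope, ×1/EI):
  span XY: triangular load, peak 40: 7w₀L³/(360EI) = 341.4/EI
  relative rotation θ_0 = (341.4 + 0)/EI = 341.4/EI
A unit hogging moment at Y produces rotation L₁/(3EI) + L₂/(3EI) = 3.867/EI.
Slope continuity at Y: θ_0 = M_Y·3.867/EI, so M_Y = 341.4/3.867 = 88.3 kip·ft (hogging).
Span YZ, ΣM about Z: R_Y^{YZ}·4 = 0 + 88.3, so R_Y^{YZ} = 22.07 kip and R_Z = 0 − 22.07 = -22.07 kip.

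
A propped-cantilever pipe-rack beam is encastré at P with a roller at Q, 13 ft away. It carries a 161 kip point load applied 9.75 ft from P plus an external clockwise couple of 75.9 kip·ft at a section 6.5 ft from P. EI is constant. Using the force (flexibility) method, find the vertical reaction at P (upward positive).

Take the reaction at Q as the redundant and release it; the primary structure is a cantilever fixed at P.
Free-end deflection of the primary structure under the applied loading (downward +):
  point load 161 at a = 9.75: Pa²(3L − a)/(6EI) = 74612/EI
  clockwise couple 75.9 at a = 6.5: M₀a(2L − a)/(2EI) = 4810/EI
  δ_0 = 79422/EI
Tip deflection under a unit load at Q: L³/(3EI) = 732.3/EI.
Compatibility at Q: δ_0 − R_Q·δ_{QQ} = 0, so R_Q = 79422/732.3 = 108.5 kip.
Vertical equilibrium: R_P = ΣP − R_Q = 161 − 108.5 = 52.55 kip.

R_P = 52.55 kip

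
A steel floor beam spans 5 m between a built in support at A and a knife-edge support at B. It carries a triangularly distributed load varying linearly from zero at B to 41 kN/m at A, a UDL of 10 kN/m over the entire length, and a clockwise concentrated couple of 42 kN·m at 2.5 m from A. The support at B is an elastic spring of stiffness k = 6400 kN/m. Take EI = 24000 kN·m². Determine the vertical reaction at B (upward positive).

Release the roller at B. Primary structure: cantilever fixed at A.
Primary-structure tip deflection at B by superposition:
  triangular load, peak 41 at the fixed end: w₀L⁴/(30EI) = 854.2/EI
  UDL 10: wL⁴/(8EI) = 781.2/EI
  clockwise couple 42 at a = 2.5: M₀a(2L − a)/(2EI) = 393.8/EI
  δ_0 = 2029/EI
Flexibility coefficient — unit upward force at B: δ_{BB} = L³/(3EI) = 41.67/EI.
With EI = 24000 kN·m²: δ_0 = 0.084549 m and δ_{BB} = 0.001736 m/kN.
Compatibility — the spring shortens by R_B/k under the reaction it provides: δ_0 − R_B·δ_{BB} = R_B/k. With 1/k = 0.000156 m/kN, R_B = δ_0 / (δ_{BB} + 1/k) = 0.084549 / (0.001736 + 0.000156) = 44.68 kN.

R_B = 44.68 kN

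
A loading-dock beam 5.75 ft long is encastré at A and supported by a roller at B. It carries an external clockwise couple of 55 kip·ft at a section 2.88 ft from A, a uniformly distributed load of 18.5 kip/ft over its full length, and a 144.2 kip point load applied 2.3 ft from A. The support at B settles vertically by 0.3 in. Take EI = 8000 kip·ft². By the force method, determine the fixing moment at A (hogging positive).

M_A = 246.9 kip·ft

Remove the prop at B; the released (primary) structure is a cantilever built in at A.
Free-end deflection of the primary structure under the applied loading (downward +):
  clockwise couple 55 at a = 2.88: M₀a(2L − a)/(2EI) = 682.7/EI
  UDL 18.5: wL⁴/(8EI) = 2528/EI
  point load 144.2 at a = 2.3: Pa²(3L − a)/(6EI) = 1901/EI
  δ_0 = 5111/EI
Tip deflection under a unit load at B: L³/(3EI) = 63.37/EI.
With EI = 8000 kip·ft²: δ_0 = 0.63891 ft and δ_{BB} = 0.007921 ft/kip.
Compatibility — the beam at B must follow the support down by 0.025 ft: δ_0 − R_B·δ_{BB} = 0.025, so R_B = (0.63891 − 0.025)/0.007921 = 77.5 kip.
Moment equilibrium about A: M_A = Σ(load moments about A) − R_B·L = 692.5 − 77.5×5.75 = 246.9 kip·ft.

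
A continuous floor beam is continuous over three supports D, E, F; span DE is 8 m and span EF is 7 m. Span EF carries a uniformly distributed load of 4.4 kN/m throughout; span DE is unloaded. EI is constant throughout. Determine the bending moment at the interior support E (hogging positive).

M_E = 12.58 kN·m

Release continuity at E by inserting a hinge; the redundant is the internal moment M_E. The primary structure is two simply-supported spans DE and EF.
Rotations at E on the released spans (each span's end-slope, ×1/EI):
  span EF: UDL 4.4: wL³/(24EI) = 62.88/EI
  relative rotation θ_0 = (0 + 62.88)/EI = 62.88/EI
A unit hogging moment at E produces rotation L₁/(3EI) + L₂/(3EI) = 5/EI.
Slope continuity at E: θ_0 = M_E·5/EI, so M_E = 62.88/5 = 12.58 kN·m (hogging).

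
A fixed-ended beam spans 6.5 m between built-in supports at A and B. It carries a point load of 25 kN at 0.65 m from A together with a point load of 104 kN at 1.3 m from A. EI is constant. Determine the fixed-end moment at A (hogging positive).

M_A = 99.69 kN·m

Release both end moments; the primary structure is a simply-supported span AB with redundants M_A and M_B.
End rotations of the released simple span under the applied load (×1/EI):
  at A: point load 25 at a = 0.65: Pab(L + b)/(6LEI) = 30.1/EI
  at B: point load 25 at a = 0.65: Pab(L + a)/(6LEI) = 17.43/EI
  at A: point load 104 at a = 1.3: Pab(L + b)/(6LEI) = 210.9/EI
  at B: point load 104 at a = 1.3: Pab(L + a)/(6LEI) = 140.6/EI
  θ_A0 = 241/EI,  θ_B0 = 158/EI
Flexibility coefficients: a unit moment at one end gives L/(3EI) there and L/(6EI) at the far end, so f₁₁ = f₂₂ = 2.167/EI and f₁₂ = f₂₁ = 1.083/EI.
Compatibility — zero rotation at each built-in end:
  2.167 M_A + 1.083 M_B = 241
  1.083 M_A + 2.167 M_B = 158
Solving the pair gives M_A = 99.69 kN·m and M_B = 23.09 kN·m (hogging).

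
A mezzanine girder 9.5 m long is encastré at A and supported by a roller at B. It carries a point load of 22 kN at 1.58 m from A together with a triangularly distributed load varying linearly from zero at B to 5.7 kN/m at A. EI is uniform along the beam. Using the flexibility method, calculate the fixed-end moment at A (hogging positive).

M_A = 60.86 kN·m

Remove the prop at B; the released (primary) structure is a cantilever built in at A.
Free-end deflection of the primary structure under the applied loading (downward +):
  point load 22 at a = 1.58: Pa²(3L − a)/(6EI) = 246.4/EI
  triangular load, peak 5.7 at the fixed end: w₀L⁴/(30EI) = 1548/EI
  δ_0 = 1794/EI
Tip deflection under a unit load at B: L³/(3EI) = 285.8/EI.
The prop prevents deflection at B: R_B = δ_0/δ_{BB} = 1794/285.8 = 6.277 kN.
Moment equilibrium about A: M_A = Σ(load moments about A) − R_B·L = 120.5 − 6.277×9.5 = 60.86 kN·m.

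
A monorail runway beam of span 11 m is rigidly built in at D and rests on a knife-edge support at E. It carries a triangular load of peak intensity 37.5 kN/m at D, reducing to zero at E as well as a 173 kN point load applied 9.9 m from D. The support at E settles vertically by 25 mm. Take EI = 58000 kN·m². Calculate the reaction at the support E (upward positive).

Remove the prop at E; the released (primary) structure is a cantilever built in at D.
Deflection at E on the released cantilever, summing each load's contribution:
  triangular load, peak 37.5 at the fixed end: w₀L⁴/(30EI) = 18301/EI
  point load 173 at a = 9.9: Pa²(3L − a)/(6EI) = 65280/EI
  δ_0 = 83581/EI
Flexibility coefficient — unit upward force at E: δ_{EE} = L³/(3EI) = 443.7/EI.
With EI = 58000 kN·m²: δ_0 = 1.441 m and δ_{EE} = 0.007649 m/kN.
Compatibility — the beam at E must follow the support down by 0.025 m: δ_0 − R_E·δ_{EE} = 0.025, so R_E = (1.441 − 0.025)/0.007649 = 185.1 kN.

R_E = 185.1 kN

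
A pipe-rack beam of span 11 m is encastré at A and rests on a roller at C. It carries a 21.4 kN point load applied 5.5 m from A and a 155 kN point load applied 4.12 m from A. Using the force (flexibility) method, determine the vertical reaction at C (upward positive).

R_C = 35.23 kN

Take the reaction at C as the redundant and release it; the primary structure is a cantilever fixed at A.
Downward deflection at the released point C due to the loads:
  point load 21.4 at a = 5.5: Pa²(3L − a)/(6EI) = 2967/EI
  point load 155 at a = 4.12: Pa²(3L − a)/(6EI) = 12664/EI
  δ_0 = 15631/EI
Flexibility coefficient — unit upward force at C: δ_{CC} = L³/(3EI) = 443.7/EI.
The prop prevents deflection at C: R_C = δ_0/δ_{CC} = 15631/443.7 = 35.23 kN.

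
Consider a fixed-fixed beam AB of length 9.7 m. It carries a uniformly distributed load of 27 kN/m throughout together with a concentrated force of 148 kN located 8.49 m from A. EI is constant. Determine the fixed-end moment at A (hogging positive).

M_A = 231.3 kN·m

Release both end moments; the primary structure is a simply-supported span AB with redundants M_A and M_B.
Simple-span end rotations at A and B under the given loads:
  at A: UDL 27: wL³/(24EI) = 1027/EI
  at B: UDL 27: wL³/(24EI) = 1027/EI
  at A: point load 148 at a = 8.49: Pab(L + b)/(6LEI) = 285/EI
  at B: point load 148 at a = 8.49: Pab(L + a)/(6LEI) = 475.2/EI
  θ_A0 = 1312/EI,  θ_B0 = 1502/EI
Flexibility coefficients: a unit moment at one end gives L/(3EI) there and L/(6EI) at the far end, so f₁₁ = f₂₂ = 3.233/EI and f₁₂ = f₂₁ = 1.617/EI.
Compatibility — zero rotation at each built-in end:
  3.233 M_A + 1.617 M_B = 1312
  1.617 M_A + 3.233 M_B = 1502
Solving the pair gives M_A = 231.3 kN·m and M_B = 348.9 kN·m (hogging).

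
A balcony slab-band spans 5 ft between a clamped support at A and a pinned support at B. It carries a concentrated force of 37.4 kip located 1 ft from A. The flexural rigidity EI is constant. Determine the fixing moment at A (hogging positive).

M_A = 26.93 kip·ft

Choose R_B as the redundant. The primary structure is the cantilever fixed at A.
Deflection at B on the released cantilever, summing each load's contribution:
  point load 37.4 at a = 1: Pa²(3L − a)/(6EI) = 87.27/EI
Tip deflection under a unit load at B: L³/(3EI) = 41.67/EI.
The prop prevents deflection at B: R_B = δ_0/δ_{BB} = 87.27/41.67 = 2.094 kip.
Moment equilibrium about A: M_A = Σ(load moments about A) − R_B·L = 37.4 − 2.094×5 = 26.93 kip·ft.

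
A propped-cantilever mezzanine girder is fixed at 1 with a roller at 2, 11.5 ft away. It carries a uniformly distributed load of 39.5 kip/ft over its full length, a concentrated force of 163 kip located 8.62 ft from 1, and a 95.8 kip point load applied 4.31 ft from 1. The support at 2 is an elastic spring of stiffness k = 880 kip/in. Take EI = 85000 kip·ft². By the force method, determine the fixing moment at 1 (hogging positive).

M_1 = 1135 kip·ft

Remove the prop at 2; the released (primary) structure is a cantilever built in at 1.
Primary-structure tip deflection at 2 by superposition:
  UDL 39.5: wL⁴/(8EI) = 86357/EI
  point load 163 at a = 8.62: Pa²(3L − a)/(6EI) = 52241/EI
  point load 95.8 at a = 4.31: Pa²(3L − a)/(6EI) = 8954/EI
  δ_0 = 147553/EI
Tip deflection under a unit load at 2: L³/(3EI) = 507/EI.
With EI = 85000 kip·ft²: δ_0 = 1.7359 ft and δ_{22} = 0.005964 ft/kip.
Compatibility — the spring shortens by R_2/k under the reaction it provides: δ_0 − R_2·δ_{22} = R_2/k. With 1/k = 1/(880×12) ft/kip = 0.000095 ft/kip, R_2 = δ_0 / (δ_{22} + 1/k) = 1.7359 / (0.005964 + 0.000095) = 286.5 kip.
Moment equilibrium about 1: M_1 = Σ(load moments about 1) − R_2·L = 4430 − 286.5×11.5 = 1135 kip·ft.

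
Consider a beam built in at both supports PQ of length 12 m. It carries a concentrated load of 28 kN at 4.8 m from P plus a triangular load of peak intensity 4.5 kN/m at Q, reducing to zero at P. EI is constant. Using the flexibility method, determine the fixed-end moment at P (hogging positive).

Release both end moments; the primary structure is a simply-supported span PQ with redundants M_P and M_Q.
End rotations of the released simple span under the applied load (×1/EI):
  at P: point load 28 at a = 4.8: Pab(L + b)/(6LEI) = 258/EI
  at Q: point load 28 at a = 4.8: Pab(L + a)/(6LEI) = 225.8/EI
  at P: triangular load, peak 4.5: 7w₀L³/(360EI) = 151.2/EI
  at Q: triangular load, peak 4.5: w₀L³/(45EI) = 172.8/EI
  θ_P0 = 409.2/EI,  θ_Q0 = 398.6/EI
Flexibility coefficients: a unit moment at one end gives L/(3EI) there and L/(6EI) at the far end, so f₁₁ = f₂₂ = 4/EI and f₁₂ = f₂₁ = 2/EI.
Compatibility — zero rotation at each built-in end:
  4 M_P + 2 M_Q = 409.2
  2 M_P + 4 M_Q = 398.6
Solving the pair gives M_P = 69.98 kN·m and M_Q = 64.66 kN·m (hogging).

M_P = 69.98 kN·m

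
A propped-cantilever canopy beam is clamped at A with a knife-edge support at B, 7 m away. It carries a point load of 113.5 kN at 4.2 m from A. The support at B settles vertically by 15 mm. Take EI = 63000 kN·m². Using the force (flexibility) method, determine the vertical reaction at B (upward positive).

Release the roller at B. Primary structure: cantilever fixed at A.
Free-end deflection of the primary structure under the applied loading (downward +):
  point load 113.5 at a = 4.2: Pa²(3L − a)/(6EI) = 5606/EI
Flexibility coefficient — unit upward force at B: δ_{BB} = L³/(3EI) = 114.3/EI.
With EI = 63000 kN·m²: δ_0 = 0.088984 m and δ_{BB} = 0.001815 m/kN.
Compatibility — the beam at B must follow the support down by 0.015 m: δ_0 − R_B·δ_{BB} = 0.015, so R_B = (0.088984 − 0.015)/0.001815 = 40.77 kN.

R_B = 40.77 kN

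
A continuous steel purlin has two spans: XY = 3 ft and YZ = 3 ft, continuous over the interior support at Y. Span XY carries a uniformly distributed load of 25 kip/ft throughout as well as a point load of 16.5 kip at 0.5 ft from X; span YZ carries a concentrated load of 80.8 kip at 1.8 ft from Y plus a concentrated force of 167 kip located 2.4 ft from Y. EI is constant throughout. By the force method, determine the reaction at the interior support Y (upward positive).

Release continuity at Y by inserting a hinge; the redundant is the internal moment M_Y. The primary structure is two simply-supported spans XY and YZ.
End slopes at the hinge Y, treating each span as simply supported:
  span XY: UDL 25: wL³/(24EI) = 28.12/EI
  span XY: point load 16.5 at a = 0.5: Pab(L + a)/(6LEI) = 4.01/EI
  span YZ: point load 80.8 at a = 1.8: Pab(L + b)/(6LEI) = 40.72/EI
  span YZ: point load 167 at a = 2.4: Pab(L + b)/(6LEI) = 48.1/EI
  relative rotation θ_0 = (32.14 + 88.82)/EI = 121/EI
A unit hogging moment at Y produces rotation L₁/(3EI) + L₂/(3EI) = 2/EI.
Compatibility: M_Y·(L₁+L₂)/(3EI) = θ_0, giving M_Y = 60.48 kip·ft (hogging).
Span XY, ΣM about X with M_Y applied at Y: R_Y^{XY}·3 = 120.8 + 60.48, so R_Y^{XY} = 60.41 kip and R_X = 91.5 − 60.41 = 31.09 kip.
Span YZ, ΣM about Z: R_Y^{YZ}·3 = 197.2 + 60.48, so R_Y^{YZ} = 85.88 kip and R_Z = 247.8 − 85.88 = 161.9 kip.
R_Y = 60.41 + 85.88 = 146.3 kip.

R_Y = 146.3 kip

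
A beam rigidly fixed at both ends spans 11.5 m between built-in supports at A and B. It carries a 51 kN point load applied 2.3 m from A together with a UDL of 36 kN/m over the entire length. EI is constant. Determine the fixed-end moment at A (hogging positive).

M_A = 471.8 kN·m

Release both end moments; the primary structure is a simply-supported span AB with redundants M_A and M_B.
End rotations of the released simple span under the applied load (×1/EI):
  at A: point load 51 at a = 2.3: Pab(L + b)/(6LEI) = 323.7/EI
  at B: point load 51 at a = 2.3: Pab(L + a)/(6LEI) = 215.8/EI
  at A: UDL 36: wL³/(24EI) = 2281/EI
  at B: UDL 36: wL³/(24EI) = 2281/EI
  θ_A0 = 2605/EI,  θ_B0 = 2497/EI
Flexibility coefficients: a unit moment at one end gives L/(3EI) there and L/(6EI) at the far end, so f₁₁ = f₂₂ = 3.833/EI and f₁₂ = f₂₁ = 1.917/EI.
Compatibility — zero rotation at each built-in end:
  3.833 M_A + 1.917 M_B = 2605
  1.917 M_A + 3.833 M_B = 2497
Solving the pair gives M_A = 471.8 kN·m and M_B = 415.5 kN·m (hogging).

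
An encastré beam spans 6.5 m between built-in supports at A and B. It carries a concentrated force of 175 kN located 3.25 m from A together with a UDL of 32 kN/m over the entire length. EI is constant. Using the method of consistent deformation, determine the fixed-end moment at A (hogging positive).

Release both end moments; the primary structure is a simply-supported span AB with redundants M_A and M_B.
On the primary (simply-supported) span, the end slopes from the loading are:
  at A: point load 175 at a = 3.25: Pab(L + b)/(6LEI) = 462.1/EI
  at B: point load 175 at a = 3.25: Pab(L + a)/(6LEI) = 462.1/EI
  at A: UDL 32: wL³/(24EI) = 366.2/EI
  at B: UDL 32: wL³/(24EI) = 366.2/EI
  θ_A0 = 828.3/EI,  θ_B0 = 828.3/EI
Flexibility coefficients: a unit moment at one end gives L/(3EI) there and L/(6EI) at the far end, so f₁₁ = f₂₂ = 2.167/EI and f₁₂ = f₂₁ = 1.083/EI.
Compatibility — zero rotation at each built-in end:
  2.167 M_A + 1.083 M_B = 828.3
  1.083 M_A + 2.167 M_B = 828.3
Solving the pair gives M_A = 254.9 kN·m and M_B = 254.9 kN·m (hogging).

M_A = 254.9 kN·m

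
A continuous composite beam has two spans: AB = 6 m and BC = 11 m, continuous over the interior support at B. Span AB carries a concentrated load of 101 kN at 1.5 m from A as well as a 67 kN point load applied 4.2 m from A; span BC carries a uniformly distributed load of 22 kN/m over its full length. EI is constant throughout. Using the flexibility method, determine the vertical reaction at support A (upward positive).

Release continuity at B by inserting a hinge; the redundant is the internal moment M_B. The primary structure is two simply-supported spans AB and BC.
Discontinuity in slope at B on the released structure — sum the simple-span end rotations:
  span AB: point load 101 at a = 1.5: Pab(L + a)/(6LEI) = 142/EI
  span AB: point load 67 at a = 4.2: Pab(L + a)/(6LEI) = 143.5/EI
  span BC: UDL 22: wL³/(24EI) = 1220/EI
  relative rotation θ_0 = (285.5 + 1220)/EI = 1506/EI
A unit hogging moment at B produces rotation L₁/(3EI) + L₂/(3EI) = 5.667/EI.
Compatibility: M_B·(L₁+L₂)/(3EI) = θ_0, giving M_B = 265.7 kN·m (hogging).
Span AB, ΣM about A with M_B applied at B: R_B^{AB}·6 = 432.9 + 265.7, so R_B^{AB} = 116.4 kN and R_A = 168 − 116.4 = 51.57 kN.

R_A = 51.57 kN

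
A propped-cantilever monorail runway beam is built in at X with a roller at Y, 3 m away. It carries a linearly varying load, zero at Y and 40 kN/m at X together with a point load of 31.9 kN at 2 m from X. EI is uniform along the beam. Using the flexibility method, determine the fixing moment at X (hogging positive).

Take the reaction at Y as the redundant and release it; the primary structure is a cantilever fixed at X.
Primary-structure tip deflection at Y by superposition:
  triangular load, peak 40 at the fixed end: w₀L⁴/(30EI) = 108/EI
  point load 31.9 at a = 2: Pa²(3L − a)/(6EI) = 148.9/EI
  δ_0 = 256.9/EI
Tip deflection under a unit load at Y: L³/(3EI) = 9/EI.
The prop prevents deflection at Y: R_Y = δ_0/δ_{YY} = 256.9/9 = 28.54 kN.
Moment equilibrium about X: M_X = Σ(load moments about X) − R_Y·L = 123.8 − 28.54×3 = 38.18 kN·m.

M_X = 38.18 kN·m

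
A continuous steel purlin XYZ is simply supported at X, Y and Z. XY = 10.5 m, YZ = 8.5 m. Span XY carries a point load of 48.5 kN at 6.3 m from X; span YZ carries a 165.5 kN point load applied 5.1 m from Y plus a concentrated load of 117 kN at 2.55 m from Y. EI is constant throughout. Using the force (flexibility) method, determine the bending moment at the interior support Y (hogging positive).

Take M_Y as the redundant. Released structure: two simple spans XY and YZ with a hinge at Y.
Rotations at Y on the released spans (each span's end-slope, ×1/EI):
  span XY: point load 48.5 at a = 6.3: Pab(L + a)/(6LEI) = 342.2/EI
  span YZ: point load 165.5 at a = 5.1: Pab(L + b)/(6LEI) = 669.6/EI
  span YZ: point load 117 at a = 2.55: Pab(L + b)/(6LEI) = 503/EI
  relative rotation θ_0 = (342.2 + 1173)/EI = 1515/EI
A unit hogging moment at Y produces rotation L₁/(3EI) + L₂/(3EI) = 6.333/EI.
Slope continuity at Y: θ_0 = M_Y·6.333/EI, so M_Y = 1515/6.333 = 239.2 kN·m (hogging).

M_Y = 239.2 kN·m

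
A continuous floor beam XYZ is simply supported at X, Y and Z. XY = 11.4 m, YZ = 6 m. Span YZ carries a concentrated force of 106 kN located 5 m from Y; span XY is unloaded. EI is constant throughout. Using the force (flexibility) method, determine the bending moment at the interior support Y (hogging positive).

M_Y = 17.77 kN·m

Take M_Y as the redundant. Released structure: two simple spans XY and YZ with a hinge at Y.
End slopes at the hinge Y, treating each span as simply supported:
  span YZ: point load 106 at a = 5: Pab(L + b)/(6LEI) = 103.1/EI
  relative rotation θ_0 = (0 + 103.1)/EI = 103.1/EI
A unit hogging moment at Y produces rotation L₁/(3EI) + L₂/(3EI) = 5.8/EI.
Compatibility: M_Y·(L₁+L₂)/(3EI) = θ_0, giving M_Y = 17.77 kN·m (hogging).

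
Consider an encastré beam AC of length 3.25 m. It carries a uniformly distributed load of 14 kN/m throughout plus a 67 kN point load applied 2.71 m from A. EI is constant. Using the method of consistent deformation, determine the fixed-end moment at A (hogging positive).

M_A = 17.34 kN·m

Release both end moments; the primary structure is a simply-supported span AC with redundants M_A and M_C.
On the primary (simply-supported) span, the end slopes from the loading are:
  at A: UDL 14: wL³/(24EI) = 20.02/EI
  at C: UDL 14: wL³/(24EI) = 20.02/EI
  at A: point load 67 at a = 2.71: Pab(L + b)/(6LEI) = 19.06/EI
  at C: point load 67 at a = 2.71: Pab(L + a)/(6LEI) = 29.97/EI
  θ_A0 = 39.08/EI,  θ_C0 = 49.99/EI
Flexibility coefficients: a unit moment at one end gives L/(3EI) there and L/(6EI) at the far end, so f₁₁ = f₂₂ = 1.083/EI and f₁₂ = f₂₁ = 0.5417/EI.
Compatibility — zero rotation at each built-in end:
  1.083 M_A + 0.5417 M_C = 39.08
  0.5417 M_A + 1.083 M_C = 49.99
Solving the pair gives M_A = 17.34 kN·m and M_C = 37.48 kN·m (hogging).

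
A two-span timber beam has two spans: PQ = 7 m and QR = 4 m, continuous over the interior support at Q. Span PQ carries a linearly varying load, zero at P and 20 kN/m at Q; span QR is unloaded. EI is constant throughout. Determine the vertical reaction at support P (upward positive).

Take M_Q as the redundant. Released structure: two simple spans PQ and QR with a hinge at Q.
Discontinuity in slope at Q on the released structure — sum the simple-span end rotations:
  span PQ: triangular load, peak 20: w₀L³/(45EI) = 152.4/EI
  relative rotation θ_0 = (152.4 + 0)/EI = 152.4/EI
A unit hogging moment at Q produces rotation L₁/(3EI) + L₂/(3EI) = 3.667/EI.
Slope continuity at Q: θ_0 = M_Q·3.667/EI, so M_Q = 152.4/3.667 = 41.58 kN·m (hogging).
Span PQ, ΣM about P with M_Q applied at Q: R_Q^{PQ}·7 = 326.7 + 41.58, so R_Q^{PQ} = 52.61 kN and R_P = 70 − 52.61 = 17.39 kN.

R_P = 17.39 kN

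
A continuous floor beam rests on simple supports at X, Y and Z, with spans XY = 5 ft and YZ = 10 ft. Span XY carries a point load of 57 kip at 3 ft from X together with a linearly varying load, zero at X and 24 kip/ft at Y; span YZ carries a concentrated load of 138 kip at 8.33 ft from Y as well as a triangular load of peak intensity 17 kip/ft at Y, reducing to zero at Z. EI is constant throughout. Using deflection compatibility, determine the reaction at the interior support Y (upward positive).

R_Y = 208.5 kip

Take M_Y as the redundant. Released structure: two simple spans XY and YZ with a hinge at Y.
End slopes at the hinge Y, treating each span as simply supported:
  span XY: point load 57 at a = 3: Pab(L + a)/(6LEI) = 91.2/EI
  span XY: triangular load, peak 24: w₀L³/(45EI) = 66.67/EI
  span YZ: point load 138 at a = 8.33: Pab(L + b)/(6LEI) = 373.4/EI
  span YZ: triangular load, peak 17: w₀L³/(45EI) = 377.8/EI
  relative rotation θ_0 = (157.9 + 751.2)/EI = 909/EI
A unit hogging moment at Y produces rotation L₁/(3EI) + L₂/(3EI) = 5/EI.
Compatibility: M_Y·(L₁+L₂)/(3EI) = θ_0, giving M_Y = 181.8 kip·ft (hogging).
Span XY, ΣM about X with M_Y applied at Y: R_Y^{XY}·5 = 371 + 181.8, so R_Y^{XY} = 110.6 kip and R_X = 117 − 110.6 = 6.439 kip.
Span YZ, ΣM about Z: R_Y^{YZ}·10 = 797.1 + 181.8, so R_Y^{YZ} = 97.89 kip and R_Z = 223 − 97.89 = 125.1 kip.
R_Y = 110.6 + 97.89 = 208.5 kip.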